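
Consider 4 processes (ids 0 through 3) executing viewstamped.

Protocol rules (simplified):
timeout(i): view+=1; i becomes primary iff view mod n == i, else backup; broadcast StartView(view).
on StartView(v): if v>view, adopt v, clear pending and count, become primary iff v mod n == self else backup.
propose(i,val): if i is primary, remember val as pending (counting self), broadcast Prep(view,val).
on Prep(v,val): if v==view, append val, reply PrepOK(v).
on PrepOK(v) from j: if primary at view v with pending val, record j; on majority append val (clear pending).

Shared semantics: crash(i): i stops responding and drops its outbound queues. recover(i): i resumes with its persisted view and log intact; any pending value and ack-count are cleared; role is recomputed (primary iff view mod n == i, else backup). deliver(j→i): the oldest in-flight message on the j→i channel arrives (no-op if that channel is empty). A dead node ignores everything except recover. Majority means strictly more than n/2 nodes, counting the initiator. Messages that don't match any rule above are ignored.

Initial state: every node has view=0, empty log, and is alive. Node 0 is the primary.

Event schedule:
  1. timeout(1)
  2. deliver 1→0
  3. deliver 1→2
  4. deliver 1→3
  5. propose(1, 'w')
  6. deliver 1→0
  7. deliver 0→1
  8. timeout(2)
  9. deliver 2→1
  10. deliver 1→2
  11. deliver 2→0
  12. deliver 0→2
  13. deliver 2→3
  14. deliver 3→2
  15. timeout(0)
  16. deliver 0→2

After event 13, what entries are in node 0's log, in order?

e1 timeout(1): 1[prim,v=1,-]
e2 deliver 1→0: 0[back,v=1,-]
e3 deliver 1→2: 2[back,v=1,-]
e4 deliver 1→3: 3[back,v=1,-]
e5 propose(1,'w'): ·
e6 deliver 1→0: 0[back,v=1,w]
e7 deliver 0→1: ·
e8 timeout(2): 2[prim,v=2,-]
e9 deliver 2→1: 1[back,v=2,-]
e10 deliver 1→2: ·
e11 deliver 2→0: 0[back,v=2,w]
e12 deliver 0→2: ·
e13 deliver 2→3: 3[back,v=2,-]

w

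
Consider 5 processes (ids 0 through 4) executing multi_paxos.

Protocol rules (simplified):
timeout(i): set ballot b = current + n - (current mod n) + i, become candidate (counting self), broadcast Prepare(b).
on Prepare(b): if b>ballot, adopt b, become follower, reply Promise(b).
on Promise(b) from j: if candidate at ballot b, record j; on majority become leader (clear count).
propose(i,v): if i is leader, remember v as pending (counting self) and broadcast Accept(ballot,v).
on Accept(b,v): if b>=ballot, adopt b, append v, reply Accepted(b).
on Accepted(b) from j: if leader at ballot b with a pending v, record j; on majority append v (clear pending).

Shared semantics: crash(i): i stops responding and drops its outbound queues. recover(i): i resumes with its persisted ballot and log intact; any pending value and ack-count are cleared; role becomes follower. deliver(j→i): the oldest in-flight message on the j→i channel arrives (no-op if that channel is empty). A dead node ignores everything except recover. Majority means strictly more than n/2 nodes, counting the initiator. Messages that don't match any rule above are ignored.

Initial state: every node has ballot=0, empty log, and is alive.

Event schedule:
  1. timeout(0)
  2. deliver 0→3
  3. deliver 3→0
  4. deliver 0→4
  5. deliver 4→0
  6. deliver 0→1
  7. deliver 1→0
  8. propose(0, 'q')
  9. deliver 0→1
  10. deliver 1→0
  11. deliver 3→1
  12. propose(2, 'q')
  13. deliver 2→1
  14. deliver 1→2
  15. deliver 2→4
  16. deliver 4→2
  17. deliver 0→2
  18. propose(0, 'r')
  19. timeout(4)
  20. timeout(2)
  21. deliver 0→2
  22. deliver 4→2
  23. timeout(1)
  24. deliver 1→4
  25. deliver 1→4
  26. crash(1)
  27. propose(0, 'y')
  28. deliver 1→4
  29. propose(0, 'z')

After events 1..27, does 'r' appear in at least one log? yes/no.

no

e1 timeout(0): 0[cand,b=5,-]
e2 deliver 0→3: 3[foll,b=5,-]
e3 deliver 3→0: ·
e4 deliver 0→4: 4[foll,b=5,-]
e5 deliver 4→0: 0[lead,b=5,-]
e6 deliver 0→1: 1[foll,b=5,-]
e7 deliver 1→0: ·
e8 propose(0,'q'): ·
e9 deliver 0→1: 1[foll,b=5,q]
e10 deliver 1→0: ·
e11 deliver 3→1: ·
e12 propose(2,'q'): ·
e13 deliver 2→1: ·
e14 deliver 1→2: ·
e15 deliver 2→4: ·
e16 deliver 4→2: ·
e17 deliver 0→2: 2[foll,b=5,-]
e18 propose(0,'r'): ·
e19 timeout(4): 4[cand,b=14,-]
e20 timeout(2): 2[cand,b=12,-]
e21 deliver 0→2: ·
e22 deliver 4→2: 2[foll,b=14,-]
e23 timeout(1): 1[cand,b=11,q]
e24 deliver 1→4: ·
e25 deliver 1→4: ·
e26 crash(1): 1[✗cand,b=11,q]
e27 propose(0,'y'): ·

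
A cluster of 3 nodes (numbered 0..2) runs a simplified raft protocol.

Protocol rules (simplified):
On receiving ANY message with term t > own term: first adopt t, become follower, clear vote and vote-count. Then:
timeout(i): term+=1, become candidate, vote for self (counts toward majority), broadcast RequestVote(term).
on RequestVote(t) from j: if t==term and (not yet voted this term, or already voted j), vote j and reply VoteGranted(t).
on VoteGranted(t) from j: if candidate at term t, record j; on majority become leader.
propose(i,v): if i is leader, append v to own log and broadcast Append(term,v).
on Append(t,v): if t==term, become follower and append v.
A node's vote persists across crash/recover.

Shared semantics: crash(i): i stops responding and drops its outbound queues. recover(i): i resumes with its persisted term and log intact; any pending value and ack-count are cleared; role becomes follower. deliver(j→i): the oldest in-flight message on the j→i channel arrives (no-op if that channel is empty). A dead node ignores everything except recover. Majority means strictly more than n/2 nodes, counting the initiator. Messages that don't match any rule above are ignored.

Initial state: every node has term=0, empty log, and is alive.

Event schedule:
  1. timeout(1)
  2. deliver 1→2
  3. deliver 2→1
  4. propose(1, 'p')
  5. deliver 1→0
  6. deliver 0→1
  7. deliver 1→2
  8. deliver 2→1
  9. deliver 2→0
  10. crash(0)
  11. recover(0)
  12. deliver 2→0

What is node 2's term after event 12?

e1 timeout(1): 1[cand,t=1,-]
e2 deliver 1→2: 2[foll,t=1,-]
e3 deliver 2→1: 1[lead,t=1,-]
e4 propose(1,'p'): 1[lead,t=1,p]
e5 deliver 1→0: 0[foll,t=1,-]
e6 deliver 0→1: ·
e7 deliver 1→2: 2[foll,t=1,p]
e8 deliver 2→1: ·
e9 deliver 2→0: ·
e10 crash(0): 0[✗foll,t=1,-]
e11 recover(0): 0[foll,t=1,-]
e12 deliver 2→0: ·

1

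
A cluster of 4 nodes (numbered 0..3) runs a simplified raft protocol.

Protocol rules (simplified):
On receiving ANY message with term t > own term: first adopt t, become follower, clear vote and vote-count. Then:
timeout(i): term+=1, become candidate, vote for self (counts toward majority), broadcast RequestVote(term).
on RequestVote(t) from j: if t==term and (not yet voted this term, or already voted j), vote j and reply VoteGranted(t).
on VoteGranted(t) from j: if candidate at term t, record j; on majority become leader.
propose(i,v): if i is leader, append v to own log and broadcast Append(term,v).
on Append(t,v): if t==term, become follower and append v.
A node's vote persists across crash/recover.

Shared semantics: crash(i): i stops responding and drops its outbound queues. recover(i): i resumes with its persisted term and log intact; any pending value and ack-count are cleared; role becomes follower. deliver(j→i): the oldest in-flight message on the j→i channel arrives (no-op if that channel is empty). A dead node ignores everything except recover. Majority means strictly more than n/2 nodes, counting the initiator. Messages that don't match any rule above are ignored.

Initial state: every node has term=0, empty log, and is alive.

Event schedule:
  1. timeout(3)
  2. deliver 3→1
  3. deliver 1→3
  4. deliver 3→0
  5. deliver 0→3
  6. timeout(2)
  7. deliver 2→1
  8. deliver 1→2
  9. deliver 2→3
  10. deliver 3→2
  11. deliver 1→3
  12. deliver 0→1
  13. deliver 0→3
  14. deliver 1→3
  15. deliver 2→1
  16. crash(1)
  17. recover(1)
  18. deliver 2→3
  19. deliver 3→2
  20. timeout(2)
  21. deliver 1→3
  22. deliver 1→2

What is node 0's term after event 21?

[1] timeout(3) → N3(cand t1 [-])
[2] deliver 3→1 → N1(foll t1 [-])
[3] deliver 1→3 → ∅
[4] deliver 3→0 → N0(foll t1 [-])
[5] deliver 0→3 → N3(lead t1 [-])
[6] timeout(2) → N2(cand t1 [-])
[7] deliver 2→1 → ∅
[8] deliver 1→2 → ∅
[9] deliver 2→3 → ∅
[10] deliver 3→2 → ∅
[11] deliver 1→3 → ∅
[12] deliver 0→1 → ∅
[13] deliver 0→3 → ∅
[14] deliver 1→3 → ∅
[15] deliver 2→1 → ∅
[16] crash(1) → N1(✗foll t1 [-])
[17] recover(1) → N1(foll t1 [-])
[18] deliver 2→3 → ∅
[19] deliver 3→2 → ∅
[20] timeout(2) → N2(cand t2 [-])
[21] deliver 1→3 → ∅

1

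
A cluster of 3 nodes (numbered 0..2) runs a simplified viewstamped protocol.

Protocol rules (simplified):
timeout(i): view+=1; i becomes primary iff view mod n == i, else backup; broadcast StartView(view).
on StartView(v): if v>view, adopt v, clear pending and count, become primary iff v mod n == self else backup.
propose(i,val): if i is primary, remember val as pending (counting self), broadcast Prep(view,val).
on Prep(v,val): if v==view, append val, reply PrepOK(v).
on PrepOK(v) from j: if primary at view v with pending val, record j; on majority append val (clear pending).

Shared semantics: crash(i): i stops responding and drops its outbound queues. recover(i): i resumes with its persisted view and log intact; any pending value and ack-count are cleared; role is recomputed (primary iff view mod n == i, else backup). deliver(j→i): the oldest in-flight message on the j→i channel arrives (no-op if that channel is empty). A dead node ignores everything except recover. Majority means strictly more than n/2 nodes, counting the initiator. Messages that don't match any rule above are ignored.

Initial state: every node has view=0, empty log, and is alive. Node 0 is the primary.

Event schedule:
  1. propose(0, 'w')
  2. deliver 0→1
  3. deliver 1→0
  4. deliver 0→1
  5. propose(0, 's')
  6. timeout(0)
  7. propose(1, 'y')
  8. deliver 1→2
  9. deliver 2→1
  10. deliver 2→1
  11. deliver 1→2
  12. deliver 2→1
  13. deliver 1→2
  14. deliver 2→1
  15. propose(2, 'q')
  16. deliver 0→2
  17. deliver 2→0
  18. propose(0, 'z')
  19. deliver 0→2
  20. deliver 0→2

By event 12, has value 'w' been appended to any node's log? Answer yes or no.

yes

1. propose(0,'w'):  nop
2. deliver 0→1:  <1:back v0 w>
3. deliver 1→0:  <0:prim v0 w>
4. deliver 0→1:  nop
5. propose(0,'s'):  nop
6. timeout(0):  <0:back v1 w>
7. propose(1,'y'):  nop
8. deliver 1→2:  nop
9. deliver 2→1:  nop
10. deliver 2→1:  nop
11. deliver 1→2:  nop
12. deliver 2→1:  nop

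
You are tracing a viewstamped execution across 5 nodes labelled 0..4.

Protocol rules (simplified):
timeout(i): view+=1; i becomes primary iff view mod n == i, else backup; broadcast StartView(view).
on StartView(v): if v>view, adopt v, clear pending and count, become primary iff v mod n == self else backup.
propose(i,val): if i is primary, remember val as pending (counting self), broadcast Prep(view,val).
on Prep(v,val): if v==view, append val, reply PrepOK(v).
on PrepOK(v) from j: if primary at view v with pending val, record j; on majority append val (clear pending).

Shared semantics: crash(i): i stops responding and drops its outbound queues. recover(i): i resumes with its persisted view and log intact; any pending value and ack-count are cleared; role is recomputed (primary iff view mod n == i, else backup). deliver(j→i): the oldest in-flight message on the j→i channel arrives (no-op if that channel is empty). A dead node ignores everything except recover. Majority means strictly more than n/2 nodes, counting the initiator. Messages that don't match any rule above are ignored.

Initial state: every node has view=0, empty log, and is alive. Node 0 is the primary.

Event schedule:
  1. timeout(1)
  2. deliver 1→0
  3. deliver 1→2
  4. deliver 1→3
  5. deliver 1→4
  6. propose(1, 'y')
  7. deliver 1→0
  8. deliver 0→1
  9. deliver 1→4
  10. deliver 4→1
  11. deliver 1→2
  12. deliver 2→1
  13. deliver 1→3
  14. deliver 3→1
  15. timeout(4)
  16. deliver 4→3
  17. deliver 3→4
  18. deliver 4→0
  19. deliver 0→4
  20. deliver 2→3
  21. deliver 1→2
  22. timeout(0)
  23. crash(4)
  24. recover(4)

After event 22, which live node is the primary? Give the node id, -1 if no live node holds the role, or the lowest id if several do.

[1] timeout(1) → N1(prim v1 [-])
[2] deliver 1→0 → N0(back v1 [-])
[3] deliver 1→2 → N2(back v1 [-])
[4] deliver 1→3 → N3(back v1 [-])
[5] deliver 1→4 → N4(back v1 [-])
[6] propose(1,'y') → ∅
[7] deliver 1→0 → N0(back v1 [y])
[8] deliver 0→1 → ∅
[9] deliver 1→4 → N4(back v1 [y])
[10] deliver 4→1 → N1(prim v1 [y])
[11] deliver 1→2 → N2(back v1 [y])
[12] deliver 2→1 → ∅
[13] deliver 1→3 → N3(back v1 [y])
[14] deliver 3→1 → ∅
[15] timeout(4) → N4(back v2 [y])
[16] deliver 4→3 → N3(back v2 [y])
[17] deliver 3→4 → ∅
[18] deliver 4→0 → N0(back v2 [y])
[19] deliver 0→4 → ∅
[20] deliver 2→3 → ∅
[21] deliver 1→2 → ∅
[22] timeout(0) → N0(back v3 [y])

1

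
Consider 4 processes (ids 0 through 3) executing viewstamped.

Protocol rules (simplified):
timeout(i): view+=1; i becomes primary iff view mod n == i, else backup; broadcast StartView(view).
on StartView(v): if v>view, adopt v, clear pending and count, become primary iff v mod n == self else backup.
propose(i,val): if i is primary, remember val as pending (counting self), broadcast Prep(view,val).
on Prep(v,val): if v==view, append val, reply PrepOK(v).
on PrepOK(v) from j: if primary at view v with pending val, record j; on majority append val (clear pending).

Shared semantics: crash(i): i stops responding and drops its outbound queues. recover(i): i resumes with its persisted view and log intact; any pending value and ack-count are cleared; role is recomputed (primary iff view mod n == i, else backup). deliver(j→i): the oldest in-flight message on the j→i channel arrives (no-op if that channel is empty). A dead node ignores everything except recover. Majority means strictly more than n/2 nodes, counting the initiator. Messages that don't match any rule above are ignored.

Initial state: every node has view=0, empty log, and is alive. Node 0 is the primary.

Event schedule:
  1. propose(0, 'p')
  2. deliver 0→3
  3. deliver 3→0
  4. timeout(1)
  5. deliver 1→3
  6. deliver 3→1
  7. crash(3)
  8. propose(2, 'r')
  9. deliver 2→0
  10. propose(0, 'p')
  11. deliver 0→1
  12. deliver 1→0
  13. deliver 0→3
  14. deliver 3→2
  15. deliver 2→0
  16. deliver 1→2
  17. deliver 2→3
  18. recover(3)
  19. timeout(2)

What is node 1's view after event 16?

after 1 — propose(0,'p'): ·
after 2 — deliver 0→3: n3:back/v0/[p]
after 3 — deliver 3→0: ·
after 4 — timeout(1): n1:prim/v1/[-]
after 5 — deliver 1→3: n3:back/v1/[p]
after 6 — deliver 3→1: ·
after 7 — crash(3): n3:✗back/v1/[p]
after 8 — propose(2,'r'): ·
after 9 — deliver 2→0: ·
after 10 — propose(0,'p'): ·
after 11 — deliver 0→1: ·
after 12 — deliver 1→0: n0:back/v1/[-]
after 13 — deliver 0→3: ·
after 14 — deliver 3→2: ·
after 15 — deliver 2→0: ·
after 16 — deliver 1→2: n2:back/v1/[-]

1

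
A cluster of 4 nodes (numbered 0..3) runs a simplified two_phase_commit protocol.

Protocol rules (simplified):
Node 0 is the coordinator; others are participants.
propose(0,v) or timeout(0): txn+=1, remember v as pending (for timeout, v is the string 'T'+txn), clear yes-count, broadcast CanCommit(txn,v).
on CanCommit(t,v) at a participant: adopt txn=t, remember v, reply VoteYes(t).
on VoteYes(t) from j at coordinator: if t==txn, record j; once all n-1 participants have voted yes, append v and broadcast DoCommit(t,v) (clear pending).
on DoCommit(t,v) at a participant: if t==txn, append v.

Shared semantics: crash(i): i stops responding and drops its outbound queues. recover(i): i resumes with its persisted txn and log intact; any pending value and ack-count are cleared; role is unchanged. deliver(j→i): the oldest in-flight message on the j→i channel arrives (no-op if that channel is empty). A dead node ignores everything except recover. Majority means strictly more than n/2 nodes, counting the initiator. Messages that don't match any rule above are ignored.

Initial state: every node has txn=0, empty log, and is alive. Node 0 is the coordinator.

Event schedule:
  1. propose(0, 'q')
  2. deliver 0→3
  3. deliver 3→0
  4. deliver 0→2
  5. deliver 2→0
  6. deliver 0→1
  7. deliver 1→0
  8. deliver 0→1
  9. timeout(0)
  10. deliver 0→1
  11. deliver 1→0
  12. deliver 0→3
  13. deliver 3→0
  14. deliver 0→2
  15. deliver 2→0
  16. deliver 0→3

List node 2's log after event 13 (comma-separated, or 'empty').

step 1 propose(0,'q'): 0={coor,t=1,log=-}
step 2 deliver 0→3: 3={part,t=1,log=-}
step 3 deliver 3→0: —
step 4 deliver 0→2: 2={part,t=1,log=-}
step 5 deliver 2→0: —
step 6 deliver 0→1: 1={part,t=1,log=-}
step 7 deliver 1→0: 0={coor,t=1,log=q}
step 8 deliver 0→1: 1={part,t=1,log=q}
step 9 timeout(0): 0={coor,t=2,log=q}
step 10 deliver 0→1: 1={part,t=2,log=q}
step 11 deliver 1→0: —
step 12 deliver 0→3: 3={part,t=1,log=q}
step 13 deliver 3→0: —

empty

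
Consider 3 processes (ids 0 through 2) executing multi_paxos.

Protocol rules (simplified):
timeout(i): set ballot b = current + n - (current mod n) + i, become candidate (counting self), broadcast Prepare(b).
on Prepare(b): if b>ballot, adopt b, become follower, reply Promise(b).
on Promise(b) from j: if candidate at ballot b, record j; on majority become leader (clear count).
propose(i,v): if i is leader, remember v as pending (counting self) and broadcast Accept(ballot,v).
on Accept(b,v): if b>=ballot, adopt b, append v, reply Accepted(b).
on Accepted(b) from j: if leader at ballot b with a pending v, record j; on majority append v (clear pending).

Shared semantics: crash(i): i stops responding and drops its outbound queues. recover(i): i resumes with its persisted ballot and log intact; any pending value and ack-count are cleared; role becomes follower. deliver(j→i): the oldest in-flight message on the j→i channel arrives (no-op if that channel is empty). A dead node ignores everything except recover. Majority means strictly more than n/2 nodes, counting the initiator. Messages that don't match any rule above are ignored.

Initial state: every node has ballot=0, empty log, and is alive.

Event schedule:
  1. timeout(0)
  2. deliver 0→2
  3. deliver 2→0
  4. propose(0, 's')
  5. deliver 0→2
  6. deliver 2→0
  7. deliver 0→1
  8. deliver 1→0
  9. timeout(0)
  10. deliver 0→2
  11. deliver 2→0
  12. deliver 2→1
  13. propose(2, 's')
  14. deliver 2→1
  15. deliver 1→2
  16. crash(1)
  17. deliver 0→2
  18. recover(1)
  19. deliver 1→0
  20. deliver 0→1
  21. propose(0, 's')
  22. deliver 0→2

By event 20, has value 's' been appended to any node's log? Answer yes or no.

e1 timeout(0): 0[cand,b=3,-]
e2 deliver 0→2: 2[foll,b=3,-]
e3 deliver 2→0: 0[lead,b=3,-]
e4 propose(0,'s'): ·
e5 deliver 0→2: 2[foll,b=3,s]
e6 deliver 2→0: 0[lead,b=3,s]
e7 deliver 0→1: 1[foll,b=3,-]
e8 deliver 1→0: ·
e9 timeout(0): 0[cand,b=6,s]
e10 deliver 0→2: 2[foll,b=6,s]
e11 deliver 2→0: 0[lead,b=6,s]
e12 deliver 2→1: ·
e13 propose(2,'s'): ·
e14 deliver 2→1: ·
e15 deliver 1→2: ·
e16 crash(1): 1[✗foll,b=3,-]
e17 deliver 0→2: ·
e18 recover(1): 1[foll,b=3,-]
e19 deliver 1→0: ·
e20 deliver 0→1: 1[foll,b=3,s]

yes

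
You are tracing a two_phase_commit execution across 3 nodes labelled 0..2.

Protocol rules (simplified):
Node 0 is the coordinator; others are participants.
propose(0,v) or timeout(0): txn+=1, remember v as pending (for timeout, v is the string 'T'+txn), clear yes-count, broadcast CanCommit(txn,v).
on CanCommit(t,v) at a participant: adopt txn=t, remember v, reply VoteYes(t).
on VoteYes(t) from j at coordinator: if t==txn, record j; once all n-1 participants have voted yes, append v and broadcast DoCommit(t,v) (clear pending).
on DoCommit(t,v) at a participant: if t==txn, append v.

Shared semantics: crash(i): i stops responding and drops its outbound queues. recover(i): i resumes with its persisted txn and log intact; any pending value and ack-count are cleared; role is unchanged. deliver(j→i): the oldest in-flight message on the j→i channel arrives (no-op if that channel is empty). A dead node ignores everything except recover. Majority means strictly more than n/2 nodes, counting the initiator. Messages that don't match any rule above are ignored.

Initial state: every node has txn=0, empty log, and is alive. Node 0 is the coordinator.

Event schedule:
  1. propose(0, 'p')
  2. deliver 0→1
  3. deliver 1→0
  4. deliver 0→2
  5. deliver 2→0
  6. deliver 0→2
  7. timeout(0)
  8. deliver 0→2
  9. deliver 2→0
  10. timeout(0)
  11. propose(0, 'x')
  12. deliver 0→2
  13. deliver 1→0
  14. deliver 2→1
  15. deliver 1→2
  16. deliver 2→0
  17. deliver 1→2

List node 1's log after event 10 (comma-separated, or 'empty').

step 1 propose(0,'p'): 0={coor,t=1,log=-}
step 2 deliver 0→1: 1={part,t=1,log=-}
step 3 deliver 1→0: —
step 4 deliver 0→2: 2={part,t=1,log=-}
step 5 deliver 2→0: 0={coor,t=1,log=p}
step 6 deliver 0→2: 2={part,t=1,log=p}
step 7 timeout(0): 0={coor,t=2,log=p}
step 8 deliver 0→2: 2={part,t=2,log=p}
step 9 deliver 2→0: —
step 10 timeout(0): 0={coor,t=3,log=p}

empty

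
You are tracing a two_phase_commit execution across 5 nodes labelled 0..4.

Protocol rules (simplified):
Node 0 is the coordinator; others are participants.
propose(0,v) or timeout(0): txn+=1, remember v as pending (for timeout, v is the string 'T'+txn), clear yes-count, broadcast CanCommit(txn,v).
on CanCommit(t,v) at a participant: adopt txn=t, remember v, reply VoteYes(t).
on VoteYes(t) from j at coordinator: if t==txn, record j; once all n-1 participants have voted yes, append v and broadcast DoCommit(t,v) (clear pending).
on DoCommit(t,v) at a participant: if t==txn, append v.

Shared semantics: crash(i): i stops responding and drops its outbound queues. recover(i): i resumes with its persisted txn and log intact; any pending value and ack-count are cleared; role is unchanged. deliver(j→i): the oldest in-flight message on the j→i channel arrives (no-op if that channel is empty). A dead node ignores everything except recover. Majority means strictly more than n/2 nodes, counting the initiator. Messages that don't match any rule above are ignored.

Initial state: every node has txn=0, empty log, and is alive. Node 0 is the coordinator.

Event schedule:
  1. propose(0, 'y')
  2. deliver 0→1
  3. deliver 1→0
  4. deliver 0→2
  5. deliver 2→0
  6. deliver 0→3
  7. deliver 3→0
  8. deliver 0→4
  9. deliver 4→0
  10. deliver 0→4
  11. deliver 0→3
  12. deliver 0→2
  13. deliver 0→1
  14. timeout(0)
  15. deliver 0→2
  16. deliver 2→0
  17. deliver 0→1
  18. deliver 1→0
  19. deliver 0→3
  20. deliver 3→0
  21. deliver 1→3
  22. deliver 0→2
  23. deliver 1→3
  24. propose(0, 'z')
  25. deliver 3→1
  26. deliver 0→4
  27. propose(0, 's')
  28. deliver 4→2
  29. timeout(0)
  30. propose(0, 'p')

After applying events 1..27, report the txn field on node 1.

[1] propose(0,'y') → N0(coor t1 [-])
[2] deliver 0→1 → N1(part t1 [-])
[3] deliver 1→0 → ∅
[4] deliver 0→2 → N2(part t1 [-])
[5] deliver 2→0 → ∅
[6] deliver 0→3 → N3(part t1 [-])
[7] deliver 3→0 → ∅
[8] deliver 0→4 → N4(part t1 [-])
[9] deliver 4→0 → N0(coor t1 [y])
[10] deliver 0→4 → N4(part t1 [y])
[11] deliver 0→3 → N3(part t1 [y])
[12] deliver 0→2 → N2(part t1 [y])
[13] deliver 0→1 → N1(part t1 [y])
[14] timeout(0) → N0(coor t2 [y])
[15] deliver 0→2 → N2(part t2 [y])
[16] deliver 2→0 → ∅
[17] deliver 0→1 → N1(part t2 [y])
[18] deliver 1→0 → ∅
[19] deliver 0→3 → N3(part t2 [y])
[20] deliver 3→0 → ∅
[21] deliver 1→3 → ∅
[22] deliver 0→2 → ∅
[23] deliver 1→3 → ∅
[24] propose(0,'z') → N0(coor t3 [y])
[25] deliver 3→1 → ∅
[26] deliver 0→4 → N4(part t2 [y])
[27] propose(0,'s') → N0(coor t4 [y])

2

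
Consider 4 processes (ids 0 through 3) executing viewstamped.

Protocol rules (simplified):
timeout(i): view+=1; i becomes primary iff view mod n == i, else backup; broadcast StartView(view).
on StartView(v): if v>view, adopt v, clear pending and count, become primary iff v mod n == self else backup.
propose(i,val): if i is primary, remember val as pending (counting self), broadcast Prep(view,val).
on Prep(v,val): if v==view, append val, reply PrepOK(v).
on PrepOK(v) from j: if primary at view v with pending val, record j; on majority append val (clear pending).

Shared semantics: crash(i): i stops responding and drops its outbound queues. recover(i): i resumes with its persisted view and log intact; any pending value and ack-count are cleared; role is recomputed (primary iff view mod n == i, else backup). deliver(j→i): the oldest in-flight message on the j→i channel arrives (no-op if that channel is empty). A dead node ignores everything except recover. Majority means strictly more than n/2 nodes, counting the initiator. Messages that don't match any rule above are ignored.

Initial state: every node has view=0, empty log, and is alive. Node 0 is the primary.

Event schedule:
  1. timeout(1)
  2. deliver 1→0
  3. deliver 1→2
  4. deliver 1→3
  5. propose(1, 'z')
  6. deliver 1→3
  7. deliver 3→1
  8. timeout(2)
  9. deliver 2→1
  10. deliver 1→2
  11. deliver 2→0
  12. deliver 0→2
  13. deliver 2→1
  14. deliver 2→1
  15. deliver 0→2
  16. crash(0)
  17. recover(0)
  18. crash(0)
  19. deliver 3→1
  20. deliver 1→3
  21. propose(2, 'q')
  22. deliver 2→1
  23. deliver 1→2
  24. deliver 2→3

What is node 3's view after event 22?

after 1 — timeout(1): n1:prim/v1/[-]
after 2 — deliver 1→0: n0:back/v1/[-]
after 3 — deliver 1→2: n2:back/v1/[-]
after 4 — deliver 1→3: n3:back/v1/[-]
after 5 — propose(1,'z'): ·
after 6 — deliver 1→3: n3:back/v1/[z]
after 7 — deliver 3→1: ·
after 8 — timeout(2): n2:prim/v2/[-]
after 9 — deliver 2→1: n1:back/v2/[-]
after 10 — deliver 1→2: ·
after 11 — deliver 2→0: n0:back/v2/[-]
after 12 — deliver 0→2: ·
after 13 — deliver 2→1: ·
after 14 — deliver 2→1: ·
after 15 — deliver 0→2: ·
after 16 — crash(0): n0:✗back/v2/[-]
after 17 — recover(0): n0:back/v2/[-]
after 18 — crash(0): n0:✗back/v2/[-]
after 19 — deliver 3→1: ·
after 20 — deliver 1→3: ·
after 21 — propose(2,'q'): ·
after 22 — deliver 2→1: n1:back/v2/[q]

1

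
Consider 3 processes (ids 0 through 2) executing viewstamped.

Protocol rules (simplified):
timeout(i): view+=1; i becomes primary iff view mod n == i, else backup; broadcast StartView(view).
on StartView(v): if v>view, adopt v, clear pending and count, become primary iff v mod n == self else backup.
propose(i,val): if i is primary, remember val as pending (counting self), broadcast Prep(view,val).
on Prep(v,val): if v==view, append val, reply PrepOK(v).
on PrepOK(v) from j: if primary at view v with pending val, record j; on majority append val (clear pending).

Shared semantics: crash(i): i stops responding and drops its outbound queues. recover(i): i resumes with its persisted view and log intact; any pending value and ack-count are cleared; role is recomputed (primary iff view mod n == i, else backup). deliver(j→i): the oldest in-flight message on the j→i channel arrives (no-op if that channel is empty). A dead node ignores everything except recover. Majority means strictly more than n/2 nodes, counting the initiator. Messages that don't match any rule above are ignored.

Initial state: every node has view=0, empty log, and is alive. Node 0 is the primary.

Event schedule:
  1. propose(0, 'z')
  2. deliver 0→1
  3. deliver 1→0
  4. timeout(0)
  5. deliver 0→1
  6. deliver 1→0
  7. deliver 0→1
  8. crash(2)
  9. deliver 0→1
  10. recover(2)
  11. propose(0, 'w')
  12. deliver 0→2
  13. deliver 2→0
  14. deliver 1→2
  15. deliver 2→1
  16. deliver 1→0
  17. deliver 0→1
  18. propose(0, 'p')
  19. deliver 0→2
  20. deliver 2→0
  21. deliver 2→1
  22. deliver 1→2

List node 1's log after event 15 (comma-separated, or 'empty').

step 1 propose(0,'z'): —
step 2 deliver 0→1: 1={back,v=0,log=z}
step 3 deliver 1→0: 0={prim,v=0,log=z}
step 4 timeout(0): 0={back,v=1,log=z}
step 5 deliver 0→1: 1={prim,v=1,log=z}
step 6 deliver 1→0: —
step 7 deliver 0→1: —
step 8 crash(2): 2={✗back,v=0,log=-}
step 9 deliver 0→1: —
step 10 recover(2): 2={back,v=0,log=-}
step 11 propose(0,'w'): —
step 12 deliver 0→2: 2={back,v=0,log=z}
step 13 deliver 2→0: —
step 14 deliver 1→2: —
step 15 deliver 2→1: —

z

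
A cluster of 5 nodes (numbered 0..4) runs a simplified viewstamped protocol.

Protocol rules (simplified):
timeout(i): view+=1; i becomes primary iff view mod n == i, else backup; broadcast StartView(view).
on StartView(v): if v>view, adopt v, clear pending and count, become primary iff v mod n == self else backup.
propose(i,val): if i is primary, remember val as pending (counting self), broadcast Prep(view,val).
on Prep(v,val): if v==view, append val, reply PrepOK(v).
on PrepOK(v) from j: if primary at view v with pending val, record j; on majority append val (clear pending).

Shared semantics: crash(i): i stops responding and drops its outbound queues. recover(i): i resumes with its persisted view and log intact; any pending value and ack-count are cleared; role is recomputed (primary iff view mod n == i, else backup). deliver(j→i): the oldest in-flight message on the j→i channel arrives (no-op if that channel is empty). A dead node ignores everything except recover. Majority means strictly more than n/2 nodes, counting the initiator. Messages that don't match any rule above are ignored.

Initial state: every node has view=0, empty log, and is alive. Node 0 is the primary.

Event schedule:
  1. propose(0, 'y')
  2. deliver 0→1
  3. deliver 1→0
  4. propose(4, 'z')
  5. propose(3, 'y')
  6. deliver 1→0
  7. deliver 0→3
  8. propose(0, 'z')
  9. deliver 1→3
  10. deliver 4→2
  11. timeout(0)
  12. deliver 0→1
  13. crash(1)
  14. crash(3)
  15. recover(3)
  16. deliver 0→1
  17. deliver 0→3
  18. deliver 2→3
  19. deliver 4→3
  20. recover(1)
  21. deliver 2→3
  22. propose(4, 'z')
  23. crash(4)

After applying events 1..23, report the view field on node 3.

0

step 1 propose(0,'y'): —
step 2 deliver 0→1: 1={back,v=0,log=y}
step 3 deliver 1→0: —
step 4 propose(4,'z'): —
step 5 propose(3,'y'): —
step 6 deliver 1→0: —
step 7 deliver 0→3: 3={back,v=0,log=y}
step 8 propose(0,'z'): —
step 9 deliver 1→3: —
step 10 deliver 4→2: —
step 11 timeout(0): 0={back,v=1,log=-}
step 12 deliver 0→1: 1={back,v=0,log=y,z}
step 13 crash(1): 1={✗back,v=0,log=y,z}
step 14 crash(3): 3={✗back,v=0,log=y}
step 15 recover(3): 3={back,v=0,log=y}
step 16 deliver 0→1: —
step 17 deliver 0→3: 3={back,v=0,log=y,z}
step 18 deliver 2→3: —
step 19 deliver 4→3: —
step 20 recover(1): 1={back,v=0,log=y,z}
step 21 deliver 2→3: —
step 22 propose(4,'z'): —
step 23 crash(4): 4={✗back,v=0,log=-}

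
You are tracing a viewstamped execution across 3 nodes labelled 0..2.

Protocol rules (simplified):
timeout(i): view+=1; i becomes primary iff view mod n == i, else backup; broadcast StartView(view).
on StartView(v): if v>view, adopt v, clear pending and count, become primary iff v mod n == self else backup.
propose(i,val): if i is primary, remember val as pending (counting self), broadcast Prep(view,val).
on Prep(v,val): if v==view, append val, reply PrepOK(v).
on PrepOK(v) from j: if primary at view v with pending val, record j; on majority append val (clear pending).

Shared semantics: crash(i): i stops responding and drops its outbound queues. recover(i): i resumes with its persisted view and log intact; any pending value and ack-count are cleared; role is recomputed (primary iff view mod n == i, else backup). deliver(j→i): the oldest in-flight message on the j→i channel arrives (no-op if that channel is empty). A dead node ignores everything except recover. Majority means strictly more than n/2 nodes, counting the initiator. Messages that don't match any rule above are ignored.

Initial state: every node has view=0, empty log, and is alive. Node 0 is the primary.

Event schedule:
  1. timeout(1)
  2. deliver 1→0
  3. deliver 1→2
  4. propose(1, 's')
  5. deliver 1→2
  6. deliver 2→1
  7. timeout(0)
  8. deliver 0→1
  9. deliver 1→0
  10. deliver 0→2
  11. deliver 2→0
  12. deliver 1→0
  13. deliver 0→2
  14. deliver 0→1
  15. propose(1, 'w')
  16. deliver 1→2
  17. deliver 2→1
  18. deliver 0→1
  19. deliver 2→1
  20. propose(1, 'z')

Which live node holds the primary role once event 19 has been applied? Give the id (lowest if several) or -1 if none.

2

1. timeout(1):  <1:prim v1 ->
2. deliver 1→0:  <0:back v1 ->
3. deliver 1→2:  <2:back v1 ->
4. propose(1,'s'):  nop
5. deliver 1→2:  <2:back v1 s>
6. deliver 2→1:  <1:prim v1 s>
7. timeout(0):  <0:back v2 ->
8. deliver 0→1:  <1:back v2 s>
9. deliver 1→0:  nop
10. deliver 0→2:  <2:prim v2 s>
11. deliver 2→0:  nop
12. deliver 1→0:  nop
13. deliver 0→2:  nop
14. deliver 0→1:  nop
15. propose(1,'w'):  nop
16. deliver 1→2:  nop
17. deliver 2→1:  nop
18. deliver 0→1:  nop
19. deliver 2→1:  nop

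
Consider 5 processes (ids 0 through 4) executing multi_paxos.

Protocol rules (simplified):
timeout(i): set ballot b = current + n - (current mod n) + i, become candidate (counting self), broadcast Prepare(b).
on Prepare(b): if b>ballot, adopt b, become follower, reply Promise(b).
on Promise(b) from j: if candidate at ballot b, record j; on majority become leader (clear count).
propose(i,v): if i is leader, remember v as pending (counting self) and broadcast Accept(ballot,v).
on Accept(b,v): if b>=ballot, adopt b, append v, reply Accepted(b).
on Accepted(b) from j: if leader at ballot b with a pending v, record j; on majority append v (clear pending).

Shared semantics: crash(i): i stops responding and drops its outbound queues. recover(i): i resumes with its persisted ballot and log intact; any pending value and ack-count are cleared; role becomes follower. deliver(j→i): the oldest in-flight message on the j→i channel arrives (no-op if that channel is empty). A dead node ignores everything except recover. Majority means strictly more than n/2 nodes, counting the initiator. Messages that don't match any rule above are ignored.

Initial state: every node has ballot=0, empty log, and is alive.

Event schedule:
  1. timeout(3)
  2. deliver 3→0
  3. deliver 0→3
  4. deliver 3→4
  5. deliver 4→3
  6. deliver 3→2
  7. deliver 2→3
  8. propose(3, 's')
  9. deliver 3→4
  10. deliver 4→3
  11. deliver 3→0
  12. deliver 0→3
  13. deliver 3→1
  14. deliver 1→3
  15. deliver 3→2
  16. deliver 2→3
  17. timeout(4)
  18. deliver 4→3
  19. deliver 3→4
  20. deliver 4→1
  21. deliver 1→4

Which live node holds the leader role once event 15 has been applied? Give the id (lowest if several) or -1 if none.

3

[1] timeout(3) → N3(cand b8 [-])
[2] deliver 3→0 → N0(foll b8 [-])
[3] deliver 0→3 → ∅
[4] deliver 3→4 → N4(foll b8 [-])
[5] deliver 4→3 → N3(lead b8 [-])
[6] deliver 3→2 → N2(foll b8 [-])
[7] deliver 2→3 → ∅
[8] propose(3,'s') → ∅
[9] deliver 3→4 → N4(foll b8 [s])
[10] deliver 4→3 → ∅
[11] deliver 3→0 → N0(foll b8 [s])
[12] deliver 0→3 → N3(lead b8 [s])
[13] deliver 3→1 → N1(foll b8 [-])
[14] deliver 1→3 → ∅
[15] deliver 3→2 → N2(foll b8 [s])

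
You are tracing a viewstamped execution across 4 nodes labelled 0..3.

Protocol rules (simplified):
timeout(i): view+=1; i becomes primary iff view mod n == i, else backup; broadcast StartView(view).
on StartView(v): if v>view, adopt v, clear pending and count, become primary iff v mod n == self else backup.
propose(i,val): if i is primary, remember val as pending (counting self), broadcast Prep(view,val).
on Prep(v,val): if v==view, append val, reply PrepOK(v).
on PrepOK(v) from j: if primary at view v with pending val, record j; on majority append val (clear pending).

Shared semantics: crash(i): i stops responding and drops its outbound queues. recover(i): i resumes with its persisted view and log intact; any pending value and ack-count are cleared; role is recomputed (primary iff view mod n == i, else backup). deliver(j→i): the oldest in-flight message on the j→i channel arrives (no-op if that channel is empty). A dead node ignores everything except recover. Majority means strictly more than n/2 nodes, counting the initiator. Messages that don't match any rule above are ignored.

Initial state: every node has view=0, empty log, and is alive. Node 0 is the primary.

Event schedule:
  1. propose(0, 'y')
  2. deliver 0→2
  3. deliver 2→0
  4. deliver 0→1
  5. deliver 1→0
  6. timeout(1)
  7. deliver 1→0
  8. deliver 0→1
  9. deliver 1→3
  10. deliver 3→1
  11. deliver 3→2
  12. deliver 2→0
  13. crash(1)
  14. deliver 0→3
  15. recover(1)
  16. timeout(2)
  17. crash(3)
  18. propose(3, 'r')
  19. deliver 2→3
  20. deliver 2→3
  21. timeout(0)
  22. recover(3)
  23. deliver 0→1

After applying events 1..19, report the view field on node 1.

1

[1] propose(0,'y') → ∅
[2] deliver 0→2 → N2(back v0 [y])
[3] deliver 2→0 → ∅
[4] deliver 0→1 → N1(back v0 [y])
[5] deliver 1→0 → N0(prim v0 [y])
[6] timeout(1) → N1(prim v1 [y])
[7] deliver 1→0 → N0(back v1 [y])
[8] deliver 0→1 → ∅
[9] deliver 1→3 → N3(back v1 [-])
[10] deliver 3→1 → ∅
[11] deliver 3→2 → ∅
[12] deliver 2→0 → ∅
[13] crash(1) → N1(✗prim v1 [y])
[14] deliver 0→3 → ∅
[15] recover(1) → N1(prim v1 [y])
[16] timeout(2) → N2(back v1 [y])
[17] crash(3) → N3(✗back v1 [-])
[18] propose(3,'r') → ∅
[19] deliver 2→3 → ∅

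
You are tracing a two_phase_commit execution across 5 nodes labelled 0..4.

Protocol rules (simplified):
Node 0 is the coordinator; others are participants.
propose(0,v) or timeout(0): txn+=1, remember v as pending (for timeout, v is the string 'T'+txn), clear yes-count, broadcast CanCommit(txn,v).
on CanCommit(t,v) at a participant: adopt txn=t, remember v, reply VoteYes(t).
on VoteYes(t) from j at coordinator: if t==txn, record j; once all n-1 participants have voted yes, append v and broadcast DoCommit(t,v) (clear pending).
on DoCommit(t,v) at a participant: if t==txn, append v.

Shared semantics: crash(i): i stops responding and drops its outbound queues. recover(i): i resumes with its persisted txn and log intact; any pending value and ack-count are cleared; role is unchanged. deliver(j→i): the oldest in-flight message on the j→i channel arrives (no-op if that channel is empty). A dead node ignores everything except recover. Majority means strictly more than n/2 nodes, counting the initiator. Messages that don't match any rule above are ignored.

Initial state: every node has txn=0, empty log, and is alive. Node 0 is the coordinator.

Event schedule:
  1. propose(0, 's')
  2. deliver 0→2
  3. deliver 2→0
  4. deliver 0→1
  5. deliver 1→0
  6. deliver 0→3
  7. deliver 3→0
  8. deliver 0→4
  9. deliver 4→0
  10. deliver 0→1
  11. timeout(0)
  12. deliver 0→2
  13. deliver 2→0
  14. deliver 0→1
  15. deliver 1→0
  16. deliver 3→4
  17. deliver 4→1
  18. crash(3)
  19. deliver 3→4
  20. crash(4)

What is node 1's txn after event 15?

2

after 1 — propose(0,'s'): n0:coor/t1/[-]
after 2 — deliver 0→2: n2:part/t1/[-]
after 3 — deliver 2→0: ·
after 4 — deliver 0→1: n1:part/t1/[-]
after 5 — deliver 1→0: ·
after 6 — deliver 0→3: n3:part/t1/[-]
after 7 — deliver 3→0: ·
after 8 — deliver 0→4: n4:part/t1/[-]
after 9 — deliver 4→0: n0:coor/t1/[s]
after 10 — deliver 0→1: n1:part/t1/[s]
after 11 — timeout(0): n0:coor/t2/[s]
after 12 — deliver 0→2: n2:part/t1/[s]
after 13 — deliver 2→0: ·
after 14 — deliver 0→1: n1:part/t2/[s]
after 15 — deliver 1→0: ·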